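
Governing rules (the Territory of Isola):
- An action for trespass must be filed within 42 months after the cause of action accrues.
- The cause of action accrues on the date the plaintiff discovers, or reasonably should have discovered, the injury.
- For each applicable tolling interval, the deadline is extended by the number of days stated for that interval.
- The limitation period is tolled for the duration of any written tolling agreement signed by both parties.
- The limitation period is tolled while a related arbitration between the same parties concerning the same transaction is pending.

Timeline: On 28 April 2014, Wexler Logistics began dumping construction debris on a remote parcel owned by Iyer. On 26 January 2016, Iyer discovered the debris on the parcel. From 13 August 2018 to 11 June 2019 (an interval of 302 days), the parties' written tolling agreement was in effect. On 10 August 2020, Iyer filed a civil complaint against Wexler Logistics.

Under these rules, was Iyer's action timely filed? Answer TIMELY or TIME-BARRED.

Under the discovery rule, the claim accrued on 26 January 2016, when Iyer discovered the injury — not on the 28 April 2014 date of the underlying act.
The untolled deadline — 42 months after 26 January 2016 — is 26 July 2019.
Because the written tolling agreement ran from 13 August 2018 to 11 June 2019, the deadline is extended by 302 days to 23 May 2020.
Filing on 10 August 2020 missed the 23 May 2020 deadline — the action is time-barred.

TIME-BARRED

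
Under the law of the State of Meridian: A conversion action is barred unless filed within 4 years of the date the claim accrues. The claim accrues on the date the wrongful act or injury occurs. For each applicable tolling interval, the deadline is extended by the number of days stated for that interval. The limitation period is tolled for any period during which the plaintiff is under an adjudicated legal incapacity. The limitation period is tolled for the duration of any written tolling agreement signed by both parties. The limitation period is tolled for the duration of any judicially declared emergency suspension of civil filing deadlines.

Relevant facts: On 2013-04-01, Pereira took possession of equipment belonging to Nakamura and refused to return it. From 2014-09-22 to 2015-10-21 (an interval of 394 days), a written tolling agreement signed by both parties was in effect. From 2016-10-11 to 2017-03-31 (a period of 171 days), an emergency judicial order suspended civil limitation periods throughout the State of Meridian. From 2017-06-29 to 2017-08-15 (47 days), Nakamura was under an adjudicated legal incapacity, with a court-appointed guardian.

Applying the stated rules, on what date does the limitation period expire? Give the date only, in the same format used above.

The limitation period began to run on 2013-04-01.
4 years from 2013-04-01 is 2017-04-01.
Because the written tolling agreement ran from 2014-09-22 to 2015-10-21, the deadline is extended by 394 days to 2018-04-30.
The emergency suspension of filing deadlines from 2016-10-11 to 2017-03-31 tolled the period for 171 days, extending the deadline to 2018-10-18.
The period was tolled for 47 days by the plaintiff's legal incapacity (2017-06-29 to 2017-08-15), pushing the deadline to 2018-12-04.

2018-12-04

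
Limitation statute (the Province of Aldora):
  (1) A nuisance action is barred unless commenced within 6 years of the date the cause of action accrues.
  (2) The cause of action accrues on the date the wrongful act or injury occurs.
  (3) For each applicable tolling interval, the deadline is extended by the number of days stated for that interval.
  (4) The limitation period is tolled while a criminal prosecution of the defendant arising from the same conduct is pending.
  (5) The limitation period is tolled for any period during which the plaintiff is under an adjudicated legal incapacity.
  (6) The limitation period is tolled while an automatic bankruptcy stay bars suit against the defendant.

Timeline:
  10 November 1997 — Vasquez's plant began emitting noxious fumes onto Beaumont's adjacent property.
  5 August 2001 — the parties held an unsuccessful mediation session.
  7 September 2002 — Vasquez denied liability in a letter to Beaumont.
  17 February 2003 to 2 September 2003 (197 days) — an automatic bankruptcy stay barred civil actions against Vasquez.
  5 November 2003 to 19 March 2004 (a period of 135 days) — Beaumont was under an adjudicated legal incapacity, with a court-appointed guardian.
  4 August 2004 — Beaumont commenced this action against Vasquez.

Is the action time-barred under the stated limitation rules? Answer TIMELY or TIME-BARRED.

The cause of action accrued on 10 November 1997, the date of the act.
The untolled deadline — 6 years after 10 November 1997 — is 10 November 2003.
The period was tolled for 197 days by the automatic bankruptcy stay (17 February 2003 to 2 September 2003), pushing the deadline to 25 May 2004.
Because the plaintiff's legal incapacity ran from 5 November 2003 to 19 March 2004, the deadline is extended by 135 days to 7 October 2004.
Nothing else in the chronology tolls or restarts the period.
The 4 August 2004 filing precedes the 7 October 2004 deadline; the claim is timely.

TIMELY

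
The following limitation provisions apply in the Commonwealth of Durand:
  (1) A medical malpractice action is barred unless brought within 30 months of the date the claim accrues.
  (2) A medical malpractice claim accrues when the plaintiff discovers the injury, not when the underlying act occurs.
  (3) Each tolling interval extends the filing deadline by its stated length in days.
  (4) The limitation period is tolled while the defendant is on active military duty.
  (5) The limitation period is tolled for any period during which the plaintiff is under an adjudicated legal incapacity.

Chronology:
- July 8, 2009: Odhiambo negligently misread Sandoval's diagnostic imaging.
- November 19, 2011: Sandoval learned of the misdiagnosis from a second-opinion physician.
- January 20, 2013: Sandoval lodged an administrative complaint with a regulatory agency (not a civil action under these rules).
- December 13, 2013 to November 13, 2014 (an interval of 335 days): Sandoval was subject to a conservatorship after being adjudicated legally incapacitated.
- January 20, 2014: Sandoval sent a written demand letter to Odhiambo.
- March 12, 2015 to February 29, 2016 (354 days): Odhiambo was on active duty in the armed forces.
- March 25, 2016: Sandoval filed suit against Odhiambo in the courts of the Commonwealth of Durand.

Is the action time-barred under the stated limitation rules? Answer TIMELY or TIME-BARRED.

Under the discovery rule, the claim accrued on November 19, 2011, when Sandoval discovered the injury — not on the July 8, 2009 date of the underlying act.
The untolled deadline — 30 months after November 19, 2011 — is May 19, 2014.
Because the plaintiff's legal incapacity ran from December 13, 2013 to November 13, 2014, the deadline is extended by 335 days to April 19, 2015.
The defendant's active military service from March 12, 2015 to February 29, 2016 tolled the period for 354 days, extending the deadline to April 7, 2016.
Nothing else in the chronology tolls or restarts the period.
Filing on March 25, 2016 beat the April 7, 2016 deadline — the action is timely.

TIMELY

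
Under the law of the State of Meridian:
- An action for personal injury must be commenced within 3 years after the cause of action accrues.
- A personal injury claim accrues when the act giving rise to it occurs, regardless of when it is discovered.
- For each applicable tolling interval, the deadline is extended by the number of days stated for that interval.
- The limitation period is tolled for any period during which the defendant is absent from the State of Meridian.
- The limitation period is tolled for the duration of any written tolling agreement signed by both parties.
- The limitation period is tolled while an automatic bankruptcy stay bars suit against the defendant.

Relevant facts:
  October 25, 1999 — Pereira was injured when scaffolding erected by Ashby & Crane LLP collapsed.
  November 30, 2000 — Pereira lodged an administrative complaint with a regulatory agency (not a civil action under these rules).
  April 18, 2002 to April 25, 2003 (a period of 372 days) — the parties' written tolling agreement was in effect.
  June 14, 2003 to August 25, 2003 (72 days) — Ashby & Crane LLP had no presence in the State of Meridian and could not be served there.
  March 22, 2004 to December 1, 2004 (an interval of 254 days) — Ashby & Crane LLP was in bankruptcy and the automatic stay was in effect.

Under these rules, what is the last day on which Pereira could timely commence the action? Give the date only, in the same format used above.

January 12, 2004

The cause of action accrued on October 25, 1999, the date of the act.
The untolled deadline — 3 years after October 25, 1999 — is October 25, 2002.
The period was tolled for 372 days by the written tolling agreement (April 18, 2002 to April 25, 2003), pushing the deadline to November 1, 2003.
The period was tolled for 72 days by the defendant's absence from the jurisdiction (June 14, 2003 to August 25, 2003), pushing the deadline to January 12, 2004.
The automatic bankruptcy stay starting March 22, 2004 came too late — the period had run on January 12, 2004 — and so does not extend the deadline.
None of the other events listed affects the running of the period under the stated rules.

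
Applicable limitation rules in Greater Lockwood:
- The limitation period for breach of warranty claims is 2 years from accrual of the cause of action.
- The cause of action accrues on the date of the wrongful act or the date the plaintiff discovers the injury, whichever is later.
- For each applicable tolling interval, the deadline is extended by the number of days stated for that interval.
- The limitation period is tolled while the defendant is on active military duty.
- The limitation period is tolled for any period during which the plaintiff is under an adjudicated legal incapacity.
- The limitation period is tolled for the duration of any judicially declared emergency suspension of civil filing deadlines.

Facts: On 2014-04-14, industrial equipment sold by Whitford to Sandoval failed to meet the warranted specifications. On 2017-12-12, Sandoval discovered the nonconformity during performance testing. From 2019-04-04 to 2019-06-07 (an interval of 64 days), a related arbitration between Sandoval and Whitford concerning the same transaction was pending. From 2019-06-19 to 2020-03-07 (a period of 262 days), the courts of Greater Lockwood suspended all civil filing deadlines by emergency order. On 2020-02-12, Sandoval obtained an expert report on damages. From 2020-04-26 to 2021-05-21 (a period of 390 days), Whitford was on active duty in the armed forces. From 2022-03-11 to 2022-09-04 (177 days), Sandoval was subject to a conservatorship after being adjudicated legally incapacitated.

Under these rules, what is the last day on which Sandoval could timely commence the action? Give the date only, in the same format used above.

2021-09-24

Because discovery on 2017-12-12 post-dates the 2014-04-14 act, accrual under the later-of rule falls on 2017-12-12.
Adding the 2 years base period to 2017-12-12 gives a deadline of 2019-12-12, before any tolling.
The period was tolled for 262 days by the emergency suspension of filing deadlines (2019-06-19 to 2020-03-07), pushing the deadline to 2020-08-30.
The defendant's active military service from 2020-04-26 to 2021-05-21 tolled the period for 390 days, extending the deadline to 2021-09-24.
The plaintiff's legal incapacity starting 2022-03-11 came too late — the period had run on 2021-09-24 — and so does not extend the deadline.
Although a pending arbitration ran from 2019-04-04 to 2019-06-07, the stated rules do not make that a tolling event, so it is disregarded.
The other events in the timeline have no effect on the limitation period under the stated rules.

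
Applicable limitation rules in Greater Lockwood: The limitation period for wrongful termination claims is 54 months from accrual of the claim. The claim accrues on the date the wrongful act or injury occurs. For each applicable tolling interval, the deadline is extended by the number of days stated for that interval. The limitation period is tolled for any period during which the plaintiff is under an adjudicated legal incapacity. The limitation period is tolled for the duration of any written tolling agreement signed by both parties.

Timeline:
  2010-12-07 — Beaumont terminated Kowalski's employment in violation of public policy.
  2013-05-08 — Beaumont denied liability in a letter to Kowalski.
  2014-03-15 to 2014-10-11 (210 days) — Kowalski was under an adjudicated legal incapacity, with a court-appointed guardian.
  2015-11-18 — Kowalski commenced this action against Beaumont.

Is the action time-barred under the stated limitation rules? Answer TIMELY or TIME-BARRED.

The limitation period began to run on 2010-12-07.
54 months from 2010-12-07 is 2015-06-07.
Because the plaintiff's legal incapacity ran from 2014-03-15 to 2014-10-11, the deadline is extended by 210 days to 2016-01-03.
The other events in the timeline have no effect on the limitation period under the stated rules.
The 2015-11-18 filing precedes the 2016-01-03 deadline; the claim is timely.

TIMELY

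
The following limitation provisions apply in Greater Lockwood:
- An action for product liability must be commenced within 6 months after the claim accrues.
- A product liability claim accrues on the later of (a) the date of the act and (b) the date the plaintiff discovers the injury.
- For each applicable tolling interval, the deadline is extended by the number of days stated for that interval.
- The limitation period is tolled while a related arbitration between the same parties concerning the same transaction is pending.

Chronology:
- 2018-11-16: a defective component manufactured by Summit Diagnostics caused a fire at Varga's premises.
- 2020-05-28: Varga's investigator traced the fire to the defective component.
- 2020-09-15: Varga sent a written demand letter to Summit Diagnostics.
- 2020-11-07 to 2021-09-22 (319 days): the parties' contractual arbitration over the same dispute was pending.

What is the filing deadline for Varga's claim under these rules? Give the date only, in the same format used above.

Taking the later of the act (2018-11-16) and discovery (2020-05-28), the claim accrued on 2020-05-28.
The untolled deadline — 6 months after 2020-05-28 — is 2020-11-28.
Because the pending related arbitration ran from 2020-11-07 to 2021-09-22, the deadline is extended by 319 days to 2021-10-13.
Nothing else in the chronology tolls or restarts the period.

2021-10-13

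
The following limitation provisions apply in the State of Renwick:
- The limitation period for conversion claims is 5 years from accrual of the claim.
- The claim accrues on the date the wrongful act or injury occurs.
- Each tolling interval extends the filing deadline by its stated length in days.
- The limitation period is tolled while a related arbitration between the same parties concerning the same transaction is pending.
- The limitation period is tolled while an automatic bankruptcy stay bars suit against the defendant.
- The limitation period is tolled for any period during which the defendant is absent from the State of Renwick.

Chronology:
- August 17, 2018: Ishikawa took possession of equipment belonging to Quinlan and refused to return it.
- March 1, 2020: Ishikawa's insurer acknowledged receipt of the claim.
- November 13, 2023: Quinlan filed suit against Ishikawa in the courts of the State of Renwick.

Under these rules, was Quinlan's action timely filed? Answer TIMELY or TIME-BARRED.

TIME-BARRED

The claim accrued on August 17, 2018, the date of the act.
Adding the 5 years base period to August 17, 2018 gives a deadline of August 17, 2023, before any tolling.
The other events in the timeline have no effect on the limitation period under the stated rules.
Filing on November 13, 2023 missed the August 17, 2023 deadline — the action is time-barred.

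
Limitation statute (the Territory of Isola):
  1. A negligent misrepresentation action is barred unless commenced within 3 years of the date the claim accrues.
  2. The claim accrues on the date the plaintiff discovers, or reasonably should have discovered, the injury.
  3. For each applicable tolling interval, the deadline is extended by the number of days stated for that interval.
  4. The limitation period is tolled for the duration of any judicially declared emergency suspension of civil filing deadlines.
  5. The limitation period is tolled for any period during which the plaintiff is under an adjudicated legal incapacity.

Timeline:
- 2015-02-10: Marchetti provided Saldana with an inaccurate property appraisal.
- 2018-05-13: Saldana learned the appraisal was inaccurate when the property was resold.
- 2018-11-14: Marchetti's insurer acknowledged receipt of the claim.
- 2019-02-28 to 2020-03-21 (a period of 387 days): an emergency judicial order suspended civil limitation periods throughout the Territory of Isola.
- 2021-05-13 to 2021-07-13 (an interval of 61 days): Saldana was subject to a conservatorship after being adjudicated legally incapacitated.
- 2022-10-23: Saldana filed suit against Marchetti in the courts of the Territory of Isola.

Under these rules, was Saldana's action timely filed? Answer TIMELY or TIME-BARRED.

TIME-BARRED

The claim did not accrue until Saldana discovered the injury on 2018-05-13; the 2015-02-10 act date does not start the clock under the stated rule.
The untolled deadline — 3 years after 2018-05-13 — is 2021-05-13.
The period was tolled for 387 days by the emergency suspension of filing deadlines (2019-02-28 to 2020-03-21), pushing the deadline to 2022-06-04.
The period was tolled for 61 days by the plaintiff's legal incapacity (2021-05-13 to 2021-07-13), pushing the deadline to 2022-08-04.
Nothing else in the chronology tolls or restarts the period.
Filing on 2022-10-23 missed the 2022-08-04 deadline — the action is time-barred.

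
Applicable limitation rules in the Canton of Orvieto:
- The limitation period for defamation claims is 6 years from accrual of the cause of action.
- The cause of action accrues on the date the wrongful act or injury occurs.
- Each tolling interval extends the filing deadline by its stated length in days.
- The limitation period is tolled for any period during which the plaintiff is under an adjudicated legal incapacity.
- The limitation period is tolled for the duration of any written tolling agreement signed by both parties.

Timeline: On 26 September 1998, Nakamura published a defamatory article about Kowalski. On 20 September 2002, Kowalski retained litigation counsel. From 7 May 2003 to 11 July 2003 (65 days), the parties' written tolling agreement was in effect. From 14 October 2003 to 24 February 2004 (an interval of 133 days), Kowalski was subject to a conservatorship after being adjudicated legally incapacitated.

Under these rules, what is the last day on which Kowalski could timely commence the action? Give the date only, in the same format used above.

12 April 2005

The limitation period began to run on 26 September 1998.
Adding the 6 years base period to 26 September 1998 gives a deadline of 26 September 2004, before any tolling.
The period was tolled for 65 days by the written tolling agreement (7 May 2003 to 11 July 2003), pushing the deadline to 30 November 2004.
The period was tolled for 133 days by the plaintiff's legal incapacity (14 October 2003 to 24 February 2004), pushing the deadline to 12 April 2005.
Nothing else in the chronology tolls or restarts the period.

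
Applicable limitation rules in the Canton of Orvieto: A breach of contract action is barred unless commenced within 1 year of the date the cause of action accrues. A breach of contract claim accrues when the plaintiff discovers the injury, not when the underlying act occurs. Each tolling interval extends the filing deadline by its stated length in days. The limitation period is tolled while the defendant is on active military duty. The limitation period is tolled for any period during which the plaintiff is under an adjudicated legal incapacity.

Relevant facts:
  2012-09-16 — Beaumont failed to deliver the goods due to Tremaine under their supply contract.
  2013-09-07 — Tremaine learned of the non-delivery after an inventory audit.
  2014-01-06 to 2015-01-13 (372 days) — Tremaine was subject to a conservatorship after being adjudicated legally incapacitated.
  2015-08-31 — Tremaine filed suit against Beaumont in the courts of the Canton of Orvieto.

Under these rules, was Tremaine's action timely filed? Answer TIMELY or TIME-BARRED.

Under the discovery rule, the claim accrued on 2013-09-07, when Tremaine discovered the injury — not on the 2012-09-16 date of the underlying act.
Adding the 1 year base period to 2013-09-07 gives a deadline of 2014-09-07, before any tolling.
Because the plaintiff's legal incapacity ran from 2014-01-06 to 2015-01-13, the deadline is extended by 372 days to 2015-09-14.
Tremaine filed on 2015-08-31, before the 2015-09-14 deadline, so the action is timely.

TIMELY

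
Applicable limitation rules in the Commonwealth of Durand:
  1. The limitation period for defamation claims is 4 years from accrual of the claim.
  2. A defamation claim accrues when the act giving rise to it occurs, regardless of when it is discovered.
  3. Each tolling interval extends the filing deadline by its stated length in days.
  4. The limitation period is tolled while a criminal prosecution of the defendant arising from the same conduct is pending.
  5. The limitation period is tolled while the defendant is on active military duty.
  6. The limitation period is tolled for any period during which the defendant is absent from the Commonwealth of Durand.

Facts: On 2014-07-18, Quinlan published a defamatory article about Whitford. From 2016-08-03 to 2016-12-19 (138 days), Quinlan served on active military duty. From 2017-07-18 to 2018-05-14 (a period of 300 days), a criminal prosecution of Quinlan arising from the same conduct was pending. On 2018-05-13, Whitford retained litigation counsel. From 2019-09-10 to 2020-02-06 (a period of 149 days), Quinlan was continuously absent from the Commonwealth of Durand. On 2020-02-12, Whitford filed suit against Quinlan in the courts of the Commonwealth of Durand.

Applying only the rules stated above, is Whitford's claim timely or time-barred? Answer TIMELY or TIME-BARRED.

The claim accrued on 2014-07-18, the date of the act.
The untolled deadline — 4 years after 2014-07-18 — is 2018-07-18.
The defendant's active military service from 2016-08-03 to 2016-12-19 tolled the period for 138 days, extending the deadline to 2018-12-03.
The period was tolled for 300 days by the pending criminal prosecution (2017-07-18 to 2018-05-14), pushing the deadline to 2019-09-29.
The period was tolled for 149 days by the defendant's absence from the jurisdiction (2019-09-10 to 2020-02-06), pushing the deadline to 2020-02-25.
None of the other events listed affects the running of the period under the stated rules.
Filing on 2020-02-12 beat the 2020-02-25 deadline — the action is timely.

TIMELY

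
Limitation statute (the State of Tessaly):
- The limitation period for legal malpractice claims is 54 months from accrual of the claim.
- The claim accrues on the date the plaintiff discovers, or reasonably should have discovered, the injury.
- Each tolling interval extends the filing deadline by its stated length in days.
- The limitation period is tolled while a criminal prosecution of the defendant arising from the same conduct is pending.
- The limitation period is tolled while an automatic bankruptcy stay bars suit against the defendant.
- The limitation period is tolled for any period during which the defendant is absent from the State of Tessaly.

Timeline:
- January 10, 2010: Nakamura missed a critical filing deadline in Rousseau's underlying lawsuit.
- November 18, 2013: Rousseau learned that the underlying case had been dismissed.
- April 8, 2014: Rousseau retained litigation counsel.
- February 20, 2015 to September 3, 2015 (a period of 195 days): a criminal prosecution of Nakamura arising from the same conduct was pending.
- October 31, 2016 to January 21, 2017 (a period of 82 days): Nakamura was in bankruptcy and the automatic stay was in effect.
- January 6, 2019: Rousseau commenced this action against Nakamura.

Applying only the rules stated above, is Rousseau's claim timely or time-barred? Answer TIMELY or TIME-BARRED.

TIMELY

The claim did not accrue until Rousseau discovered the injury on November 18, 2013; the January 10, 2010 act date does not start the clock under the stated rule.
54 months from November 18, 2013 is May 18, 2018.
Because the pending criminal prosecution ran from February 20, 2015 to September 3, 2015, the deadline is extended by 195 days to November 29, 2018.
Because the automatic bankruptcy stay ran from October 31, 2016 to January 21, 2017, the deadline is extended by 82 days to February 19, 2019.
The other events in the timeline have no effect on the limitation period under the stated rules.
The January 6, 2019 filing precedes the February 19, 2019 deadline; the claim is timely.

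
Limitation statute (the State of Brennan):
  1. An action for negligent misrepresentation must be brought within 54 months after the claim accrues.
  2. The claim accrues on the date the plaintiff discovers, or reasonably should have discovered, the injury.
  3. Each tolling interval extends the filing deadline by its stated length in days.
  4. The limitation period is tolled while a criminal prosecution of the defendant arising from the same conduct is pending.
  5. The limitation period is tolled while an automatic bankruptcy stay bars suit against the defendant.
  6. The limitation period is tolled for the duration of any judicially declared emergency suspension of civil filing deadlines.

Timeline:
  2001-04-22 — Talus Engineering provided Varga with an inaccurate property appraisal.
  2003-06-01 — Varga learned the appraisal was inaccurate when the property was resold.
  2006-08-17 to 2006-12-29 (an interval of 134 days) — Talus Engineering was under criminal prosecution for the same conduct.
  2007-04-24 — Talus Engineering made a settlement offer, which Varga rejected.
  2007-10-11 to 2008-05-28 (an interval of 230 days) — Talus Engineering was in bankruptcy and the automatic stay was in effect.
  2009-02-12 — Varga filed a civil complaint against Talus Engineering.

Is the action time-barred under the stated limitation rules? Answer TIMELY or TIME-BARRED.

The claim did not accrue until Varga discovered the injury on 2003-06-01; the 2001-04-22 act date does not start the clock under the stated rule.
54 months from 2003-06-01 is 2007-12-01.
The period was tolled for 134 days by the pending criminal prosecution (2006-08-17 to 2006-12-29), pushing the deadline to 2008-04-13.
The period was tolled for 230 days by the automatic bankruptcy stay (2007-10-11 to 2008-05-28), pushing the deadline to 2008-11-29.
The other events in the timeline have no effect on the limitation period under the stated rules.
The 2009-02-12 filing falls after the 2008-11-29 deadline; the claim is time-barred.

TIME-BARRED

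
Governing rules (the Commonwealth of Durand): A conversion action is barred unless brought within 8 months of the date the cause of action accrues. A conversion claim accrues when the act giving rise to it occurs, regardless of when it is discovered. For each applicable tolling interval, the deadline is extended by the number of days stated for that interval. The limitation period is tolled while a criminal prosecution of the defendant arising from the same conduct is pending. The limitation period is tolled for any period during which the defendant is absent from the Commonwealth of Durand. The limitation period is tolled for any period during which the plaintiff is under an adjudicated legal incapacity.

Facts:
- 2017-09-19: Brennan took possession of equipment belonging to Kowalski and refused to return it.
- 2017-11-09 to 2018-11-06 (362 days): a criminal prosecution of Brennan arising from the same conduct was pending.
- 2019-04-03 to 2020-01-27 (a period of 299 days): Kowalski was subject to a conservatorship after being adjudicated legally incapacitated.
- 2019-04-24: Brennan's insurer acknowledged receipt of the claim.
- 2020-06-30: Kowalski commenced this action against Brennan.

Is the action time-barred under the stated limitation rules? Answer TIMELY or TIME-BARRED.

TIME-BARRED

The cause of action accrued on 2017-09-19, the date of the act.
The untolled deadline — 8 months after 2017-09-19 — is 2018-05-19.
The period was tolled for 362 days by the pending criminal prosecution (2017-11-09 to 2018-11-06), pushing the deadline to 2019-05-16.
The plaintiff's legal incapacity from 2019-04-03 to 2020-01-27 tolled the period for 299 days, extending the deadline to 2020-03-10.
The other events in the timeline have no effect on the limitation period under the stated rules.
Kowalski filed on 2020-06-30, after the 2020-03-10 deadline, so the action is time-barred.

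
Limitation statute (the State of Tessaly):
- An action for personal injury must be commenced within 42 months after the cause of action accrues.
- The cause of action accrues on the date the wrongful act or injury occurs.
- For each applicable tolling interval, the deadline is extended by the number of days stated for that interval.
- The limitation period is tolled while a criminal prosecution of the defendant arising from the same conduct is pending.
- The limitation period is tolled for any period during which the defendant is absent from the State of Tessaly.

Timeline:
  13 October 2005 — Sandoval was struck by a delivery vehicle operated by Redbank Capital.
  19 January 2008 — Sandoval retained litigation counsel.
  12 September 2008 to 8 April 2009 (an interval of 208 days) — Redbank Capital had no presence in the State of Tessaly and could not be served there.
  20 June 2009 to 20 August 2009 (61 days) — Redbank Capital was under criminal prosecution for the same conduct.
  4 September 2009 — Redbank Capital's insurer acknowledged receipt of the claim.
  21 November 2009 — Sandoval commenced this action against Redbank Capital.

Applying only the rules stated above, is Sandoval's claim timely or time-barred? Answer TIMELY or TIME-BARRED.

The cause of action accrued on 13 October 2005, the date of the act.
The untolled deadline — 42 months after 13 October 2005 — is 13 April 2009.
The period was tolled for 208 days by the defendant's absence from the jurisdiction (12 September 2008 to 8 April 2009), pushing the deadline to 7 November 2009.
Because the pending criminal prosecution ran from 20 June 2009 to 20 August 2009, the deadline is extended by 61 days to 7 January 2010.
None of the other events listed affects the running of the period under the stated rules.
Sandoval filed on 21 November 2009, before the 7 January 2010 deadline, so the action is timely.

TIMELY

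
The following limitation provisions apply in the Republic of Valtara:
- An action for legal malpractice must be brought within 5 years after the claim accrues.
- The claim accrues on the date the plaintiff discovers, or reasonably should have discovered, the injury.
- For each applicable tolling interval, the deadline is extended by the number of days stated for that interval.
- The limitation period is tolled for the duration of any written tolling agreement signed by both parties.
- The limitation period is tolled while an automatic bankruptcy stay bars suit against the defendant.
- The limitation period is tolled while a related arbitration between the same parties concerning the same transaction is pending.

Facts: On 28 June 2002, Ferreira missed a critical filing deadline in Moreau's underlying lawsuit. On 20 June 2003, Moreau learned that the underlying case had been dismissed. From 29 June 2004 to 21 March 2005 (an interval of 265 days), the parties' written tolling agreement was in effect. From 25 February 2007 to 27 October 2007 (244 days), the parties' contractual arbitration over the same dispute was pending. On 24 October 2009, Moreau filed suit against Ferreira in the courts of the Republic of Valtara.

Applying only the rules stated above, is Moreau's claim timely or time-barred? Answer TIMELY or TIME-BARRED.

TIMELY

The claim did not accrue until Moreau discovered the injury on 20 June 2003; the 28 June 2002 act date does not start the clock under the stated rule.
The untolled deadline — 5 years after 20 June 2003 — is 20 June 2008.
The written tolling agreement from 29 June 2004 to 21 March 2005 tolled the period for 265 days, extending the deadline to 12 March 2009.
Because the pending related arbitration ran from 25 February 2007 to 27 October 2007, the deadline is extended by 244 days to 11 November 2009.
The 24 October 2009 filing precedes the 11 November 2009 deadline; the claim is timely.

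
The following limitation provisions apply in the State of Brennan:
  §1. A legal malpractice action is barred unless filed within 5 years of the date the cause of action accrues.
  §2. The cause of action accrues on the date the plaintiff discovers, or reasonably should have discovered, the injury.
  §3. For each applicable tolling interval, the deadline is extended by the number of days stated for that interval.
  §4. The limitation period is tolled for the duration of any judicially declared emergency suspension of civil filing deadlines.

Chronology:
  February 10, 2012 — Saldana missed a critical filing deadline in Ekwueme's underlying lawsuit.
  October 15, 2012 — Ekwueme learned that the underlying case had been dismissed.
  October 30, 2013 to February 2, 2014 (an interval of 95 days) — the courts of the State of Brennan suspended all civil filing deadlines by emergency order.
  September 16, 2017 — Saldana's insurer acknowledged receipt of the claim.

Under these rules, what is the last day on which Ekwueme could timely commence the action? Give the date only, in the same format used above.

Accrual is tied to discovery, so the period began on October 15, 2012 rather than on February 10, 2012 when the act occurred.
Adding the 5 years base period to October 15, 2012 gives a deadline of October 15, 2017, before any tolling.
The period was tolled for 95 days by the emergency suspension of filing deadlines (October 30, 2013 to February 2, 2014), pushing the deadline to January 18, 2018.
Nothing else in the chronology tolls or restarts the period.

January 18, 2018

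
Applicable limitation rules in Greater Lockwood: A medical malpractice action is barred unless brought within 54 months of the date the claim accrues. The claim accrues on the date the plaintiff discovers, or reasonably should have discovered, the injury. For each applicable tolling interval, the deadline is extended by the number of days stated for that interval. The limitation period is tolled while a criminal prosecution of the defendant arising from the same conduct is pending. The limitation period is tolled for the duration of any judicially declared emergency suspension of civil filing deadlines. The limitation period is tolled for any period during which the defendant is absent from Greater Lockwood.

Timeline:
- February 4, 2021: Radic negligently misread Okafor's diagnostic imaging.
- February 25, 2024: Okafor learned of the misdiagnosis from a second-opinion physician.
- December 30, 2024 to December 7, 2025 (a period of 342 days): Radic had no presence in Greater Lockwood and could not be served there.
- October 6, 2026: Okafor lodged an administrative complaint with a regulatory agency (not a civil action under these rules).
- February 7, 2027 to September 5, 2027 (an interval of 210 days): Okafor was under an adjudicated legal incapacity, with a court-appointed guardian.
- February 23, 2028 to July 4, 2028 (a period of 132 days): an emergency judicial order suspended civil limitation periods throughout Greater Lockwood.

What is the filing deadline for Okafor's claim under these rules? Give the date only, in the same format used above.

Accrual is tied to discovery, so the period began on February 25, 2024 rather than on February 4, 2021 when the act occurred.
Adding the 54 months base period to February 25, 2024 gives a deadline of August 25, 2028, before any tolling.
Because the defendant's absence from the jurisdiction ran from December 30, 2024 to December 7, 2025, the deadline is extended by 342 days to August 2, 2029.
The emergency suspension of filing deadlines from February 23, 2028 to July 4, 2028 tolled the period for 132 days, extending the deadline to December 12, 2029.
Although the plaintiff's incapacity ran from February 7, 2027 to September 5, 2027, the stated rules do not make that a tolling event, so it is disregarded.
The other events in the timeline have no effect on the limitation period under the stated rules.

December 12, 2029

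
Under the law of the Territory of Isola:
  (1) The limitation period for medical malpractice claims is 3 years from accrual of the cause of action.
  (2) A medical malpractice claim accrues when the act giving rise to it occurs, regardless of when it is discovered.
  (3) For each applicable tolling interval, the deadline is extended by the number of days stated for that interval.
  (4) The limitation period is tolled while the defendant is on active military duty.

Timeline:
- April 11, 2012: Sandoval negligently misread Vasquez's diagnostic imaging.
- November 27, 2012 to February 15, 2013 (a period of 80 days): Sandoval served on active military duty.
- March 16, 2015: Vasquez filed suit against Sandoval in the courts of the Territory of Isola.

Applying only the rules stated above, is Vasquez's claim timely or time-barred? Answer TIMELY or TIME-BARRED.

The claim accrued on April 11, 2012, when the wrongful act occurred.
The untolled deadline — 3 years after April 11, 2012 — is April 11, 2015.
The period was tolled for 80 days by the defendant's active military service (November 27, 2012 to February 15, 2013), pushing the deadline to June 30, 2015.
Vasquez filed on March 16, 2015, before the June 30, 2015 deadline, so the action is timely.

TIMELY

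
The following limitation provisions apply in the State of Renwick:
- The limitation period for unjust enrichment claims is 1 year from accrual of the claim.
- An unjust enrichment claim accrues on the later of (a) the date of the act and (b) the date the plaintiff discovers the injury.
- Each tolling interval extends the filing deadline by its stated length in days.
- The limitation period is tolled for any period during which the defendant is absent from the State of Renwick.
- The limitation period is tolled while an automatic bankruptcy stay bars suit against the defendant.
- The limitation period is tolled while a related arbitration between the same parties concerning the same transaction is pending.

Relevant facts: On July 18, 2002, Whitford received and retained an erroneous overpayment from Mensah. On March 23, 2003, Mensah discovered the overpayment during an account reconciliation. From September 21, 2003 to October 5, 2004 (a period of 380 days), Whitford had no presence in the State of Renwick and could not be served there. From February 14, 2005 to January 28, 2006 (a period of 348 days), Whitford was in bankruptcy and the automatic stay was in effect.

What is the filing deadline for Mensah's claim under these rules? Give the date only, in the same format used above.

Because discovery on March 23, 2003 post-dates the July 18, 2002 act, accrual under the later-of rule falls on March 23, 2003.
1 year from March 23, 2003 is March 23, 2004.
Because the defendant's absence from the jurisdiction ran from September 21, 2003 to October 5, 2004, the deadline is extended by 380 days to April 7, 2005.
The period was tolled for 348 days by the automatic bankruptcy stay (February 14, 2005 to January 28, 2006), pushing the deadline to March 21, 2006.

March 21, 2006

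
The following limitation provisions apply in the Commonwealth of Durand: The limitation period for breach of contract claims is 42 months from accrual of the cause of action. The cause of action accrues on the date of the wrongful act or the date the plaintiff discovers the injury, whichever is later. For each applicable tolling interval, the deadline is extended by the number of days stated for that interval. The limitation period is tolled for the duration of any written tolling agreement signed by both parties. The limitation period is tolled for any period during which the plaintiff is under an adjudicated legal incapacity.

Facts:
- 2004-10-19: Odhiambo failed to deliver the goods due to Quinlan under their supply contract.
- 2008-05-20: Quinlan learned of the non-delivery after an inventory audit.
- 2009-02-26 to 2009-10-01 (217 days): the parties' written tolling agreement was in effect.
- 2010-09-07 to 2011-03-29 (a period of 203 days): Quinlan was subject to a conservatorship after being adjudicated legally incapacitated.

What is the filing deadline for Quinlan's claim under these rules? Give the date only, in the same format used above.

2013-01-13

Taking the later of the act (2004-10-19) and discovery (2008-05-20), the claim accrued on 2008-05-20.
Adding the 42 months base period to 2008-05-20 gives a deadline of 2011-11-20, before any tolling.
The written tolling agreement from 2009-02-26 to 2009-10-01 tolled the period for 217 days, extending the deadline to 2012-06-24.
The plaintiff's legal incapacity from 2010-09-07 to 2011-03-29 tolled the period for 203 days, extending the deadline to 2013-01-13.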